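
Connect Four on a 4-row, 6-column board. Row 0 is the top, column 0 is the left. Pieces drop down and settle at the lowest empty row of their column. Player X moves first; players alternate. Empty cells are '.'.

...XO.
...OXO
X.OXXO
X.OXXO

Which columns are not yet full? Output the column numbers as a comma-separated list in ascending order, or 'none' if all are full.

col 0: top cell = '.' → open
col 1: top cell = '.' → open
col 2: top cell = '.' → open
col 3: top cell = 'X' → FULL
col 4: top cell = 'O' → FULL
col 5: top cell = '.' → open

Answer: 0,1,2,5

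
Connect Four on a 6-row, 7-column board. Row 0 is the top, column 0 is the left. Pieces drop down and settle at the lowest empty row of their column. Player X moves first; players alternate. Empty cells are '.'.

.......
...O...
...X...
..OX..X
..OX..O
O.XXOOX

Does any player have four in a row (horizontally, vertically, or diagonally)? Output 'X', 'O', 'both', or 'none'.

X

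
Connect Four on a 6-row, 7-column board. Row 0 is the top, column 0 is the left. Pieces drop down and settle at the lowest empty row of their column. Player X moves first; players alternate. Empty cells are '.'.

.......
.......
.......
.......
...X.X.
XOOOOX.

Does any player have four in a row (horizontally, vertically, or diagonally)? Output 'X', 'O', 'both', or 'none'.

O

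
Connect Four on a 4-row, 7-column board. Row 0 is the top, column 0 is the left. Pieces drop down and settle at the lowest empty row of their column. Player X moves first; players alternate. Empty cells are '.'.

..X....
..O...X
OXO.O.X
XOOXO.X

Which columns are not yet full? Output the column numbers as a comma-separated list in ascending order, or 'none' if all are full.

Answer: 0,1,3,4,5,6

Derivation:
col 0: top cell = '.' → open
col 1: top cell = '.' → open
col 2: top cell = 'X' → FULL
col 3: top cell = '.' → open
col 4: top cell = '.' → open
col 5: top cell = '.' → open
col 6: top cell = '.' → open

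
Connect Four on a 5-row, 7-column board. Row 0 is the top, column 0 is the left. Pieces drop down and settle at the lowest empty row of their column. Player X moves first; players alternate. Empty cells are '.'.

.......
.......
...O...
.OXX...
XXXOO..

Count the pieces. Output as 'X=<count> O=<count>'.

X=5 O=4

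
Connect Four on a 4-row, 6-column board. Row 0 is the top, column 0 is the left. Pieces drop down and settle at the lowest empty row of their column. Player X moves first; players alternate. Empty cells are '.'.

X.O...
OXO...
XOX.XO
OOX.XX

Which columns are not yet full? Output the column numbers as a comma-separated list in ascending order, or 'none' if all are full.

col 0: top cell = 'X' → FULL
col 1: top cell = '.' → open
col 2: top cell = 'O' → FULL
col 3: top cell = '.' → open
col 4: top cell = '.' → open
col 5: top cell = '.' → open

Answer: 1,3,4,5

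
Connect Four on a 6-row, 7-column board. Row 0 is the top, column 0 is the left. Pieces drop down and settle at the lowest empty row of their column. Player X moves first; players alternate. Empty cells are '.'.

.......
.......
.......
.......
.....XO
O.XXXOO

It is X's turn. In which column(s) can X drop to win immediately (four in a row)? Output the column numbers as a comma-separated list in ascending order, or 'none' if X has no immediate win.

col 0: drop X → no win
col 1: drop X → WIN!
col 2: drop X → no win
col 3: drop X → no win
col 4: drop X → no win
col 5: drop X → no win
col 6: drop X → no win

Answer: 1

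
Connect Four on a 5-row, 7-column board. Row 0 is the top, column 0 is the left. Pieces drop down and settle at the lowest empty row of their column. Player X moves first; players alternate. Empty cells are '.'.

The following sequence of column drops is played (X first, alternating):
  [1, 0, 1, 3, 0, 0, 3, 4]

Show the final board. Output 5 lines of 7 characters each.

Answer: .......
.......
O......
XX.X...
OX.OO..

Derivation:
Move 1: X drops in col 1, lands at row 4
Move 2: O drops in col 0, lands at row 4
Move 3: X drops in col 1, lands at row 3
Move 4: O drops in col 3, lands at row 4
Move 5: X drops in col 0, lands at row 3
Move 6: O drops in col 0, lands at row 2
Move 7: X drops in col 3, lands at row 3
Move 8: O drops in col 4, lands at row 4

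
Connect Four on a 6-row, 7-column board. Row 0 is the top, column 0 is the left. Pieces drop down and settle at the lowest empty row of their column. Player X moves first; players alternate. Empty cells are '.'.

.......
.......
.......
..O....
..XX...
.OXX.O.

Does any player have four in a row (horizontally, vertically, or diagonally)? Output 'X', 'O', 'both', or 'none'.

none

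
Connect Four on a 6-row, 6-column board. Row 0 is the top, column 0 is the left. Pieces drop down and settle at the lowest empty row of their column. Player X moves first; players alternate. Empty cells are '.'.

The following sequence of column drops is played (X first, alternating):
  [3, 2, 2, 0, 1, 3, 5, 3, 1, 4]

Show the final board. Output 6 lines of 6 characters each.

Move 1: X drops in col 3, lands at row 5
Move 2: O drops in col 2, lands at row 5
Move 3: X drops in col 2, lands at row 4
Move 4: O drops in col 0, lands at row 5
Move 5: X drops in col 1, lands at row 5
Move 6: O drops in col 3, lands at row 4
Move 7: X drops in col 5, lands at row 5
Move 8: O drops in col 3, lands at row 3
Move 9: X drops in col 1, lands at row 4
Move 10: O drops in col 4, lands at row 5

Answer: ......
......
......
...O..
.XXO..
OXOXOX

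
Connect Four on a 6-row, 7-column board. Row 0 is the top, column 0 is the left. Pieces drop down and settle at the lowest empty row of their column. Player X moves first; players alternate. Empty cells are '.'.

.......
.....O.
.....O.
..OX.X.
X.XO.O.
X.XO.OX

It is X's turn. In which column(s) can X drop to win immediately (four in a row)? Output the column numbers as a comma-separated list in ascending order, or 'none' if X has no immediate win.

Answer: none

Derivation:
col 0: drop X → no win
col 1: drop X → no win
col 2: drop X → no win
col 3: drop X → no win
col 4: drop X → no win
col 5: drop X → no win
col 6: drop X → no win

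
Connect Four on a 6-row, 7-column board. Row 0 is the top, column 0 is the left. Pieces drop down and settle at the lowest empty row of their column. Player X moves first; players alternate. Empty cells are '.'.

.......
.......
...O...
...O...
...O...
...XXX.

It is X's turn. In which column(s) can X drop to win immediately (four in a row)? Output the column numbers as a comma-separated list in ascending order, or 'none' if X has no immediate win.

Answer: 2,6

Derivation:
col 0: drop X → no win
col 1: drop X → no win
col 2: drop X → WIN!
col 3: drop X → no win
col 4: drop X → no win
col 5: drop X → no win
col 6: drop X → WIN!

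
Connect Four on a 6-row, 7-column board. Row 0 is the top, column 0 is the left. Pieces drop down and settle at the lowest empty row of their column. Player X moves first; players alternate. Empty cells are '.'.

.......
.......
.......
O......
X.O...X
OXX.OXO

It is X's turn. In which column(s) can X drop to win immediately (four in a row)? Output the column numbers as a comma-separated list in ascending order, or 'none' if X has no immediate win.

col 0: drop X → no win
col 1: drop X → no win
col 2: drop X → no win
col 3: drop X → no win
col 4: drop X → no win
col 5: drop X → no win
col 6: drop X → no win

Answer: none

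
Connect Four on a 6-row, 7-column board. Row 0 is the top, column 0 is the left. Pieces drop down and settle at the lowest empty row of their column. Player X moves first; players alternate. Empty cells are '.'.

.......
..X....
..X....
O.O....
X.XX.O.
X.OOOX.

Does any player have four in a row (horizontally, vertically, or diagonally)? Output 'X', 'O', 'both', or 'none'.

none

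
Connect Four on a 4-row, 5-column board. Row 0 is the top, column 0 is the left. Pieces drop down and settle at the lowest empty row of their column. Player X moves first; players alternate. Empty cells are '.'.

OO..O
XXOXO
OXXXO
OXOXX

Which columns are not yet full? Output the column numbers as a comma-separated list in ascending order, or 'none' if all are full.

Answer: 2,3

Derivation:
col 0: top cell = 'O' → FULL
col 1: top cell = 'O' → FULL
col 2: top cell = '.' → open
col 3: top cell = '.' → open
col 4: top cell = 'O' → FULL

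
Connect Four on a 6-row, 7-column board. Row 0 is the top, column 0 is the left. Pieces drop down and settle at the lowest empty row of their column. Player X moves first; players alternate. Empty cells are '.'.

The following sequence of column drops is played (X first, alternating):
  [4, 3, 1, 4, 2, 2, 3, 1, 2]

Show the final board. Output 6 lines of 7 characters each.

Move 1: X drops in col 4, lands at row 5
Move 2: O drops in col 3, lands at row 5
Move 3: X drops in col 1, lands at row 5
Move 4: O drops in col 4, lands at row 4
Move 5: X drops in col 2, lands at row 5
Move 6: O drops in col 2, lands at row 4
Move 7: X drops in col 3, lands at row 4
Move 8: O drops in col 1, lands at row 4
Move 9: X drops in col 2, lands at row 3

Answer: .......
.......
.......
..X....
.OOXO..
.XXOX..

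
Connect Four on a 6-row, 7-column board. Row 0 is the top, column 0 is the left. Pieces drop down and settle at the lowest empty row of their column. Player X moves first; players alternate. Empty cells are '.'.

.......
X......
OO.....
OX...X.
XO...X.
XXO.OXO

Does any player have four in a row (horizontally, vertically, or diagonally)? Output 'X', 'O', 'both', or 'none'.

none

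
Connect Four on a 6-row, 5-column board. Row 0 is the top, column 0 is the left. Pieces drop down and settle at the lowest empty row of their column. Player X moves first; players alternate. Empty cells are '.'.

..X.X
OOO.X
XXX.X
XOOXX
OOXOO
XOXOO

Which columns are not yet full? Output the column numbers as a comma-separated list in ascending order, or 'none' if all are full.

Answer: 0,1,3

Derivation:
col 0: top cell = '.' → open
col 1: top cell = '.' → open
col 2: top cell = 'X' → FULL
col 3: top cell = '.' → open
col 4: top cell = 'X' → FULL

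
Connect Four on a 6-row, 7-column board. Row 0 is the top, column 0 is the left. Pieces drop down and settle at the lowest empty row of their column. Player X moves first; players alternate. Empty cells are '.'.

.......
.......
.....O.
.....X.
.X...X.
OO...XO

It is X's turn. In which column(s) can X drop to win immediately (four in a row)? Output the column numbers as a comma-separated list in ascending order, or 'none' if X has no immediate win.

col 0: drop X → no win
col 1: drop X → no win
col 2: drop X → no win
col 3: drop X → no win
col 4: drop X → no win
col 5: drop X → no win
col 6: drop X → no win

Answer: none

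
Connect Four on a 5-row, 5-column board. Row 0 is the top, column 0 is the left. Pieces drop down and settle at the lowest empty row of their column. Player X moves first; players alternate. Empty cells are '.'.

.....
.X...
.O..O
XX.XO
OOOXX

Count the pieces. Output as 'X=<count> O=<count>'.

X=6 O=6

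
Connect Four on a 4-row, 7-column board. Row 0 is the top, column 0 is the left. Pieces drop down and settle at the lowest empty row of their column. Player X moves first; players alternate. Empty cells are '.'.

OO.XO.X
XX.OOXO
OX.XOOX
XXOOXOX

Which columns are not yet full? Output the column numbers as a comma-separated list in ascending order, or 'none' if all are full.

col 0: top cell = 'O' → FULL
col 1: top cell = 'O' → FULL
col 2: top cell = '.' → open
col 3: top cell = 'X' → FULL
col 4: top cell = 'O' → FULL
col 5: top cell = '.' → open
col 6: top cell = 'X' → FULL

Answer: 2,5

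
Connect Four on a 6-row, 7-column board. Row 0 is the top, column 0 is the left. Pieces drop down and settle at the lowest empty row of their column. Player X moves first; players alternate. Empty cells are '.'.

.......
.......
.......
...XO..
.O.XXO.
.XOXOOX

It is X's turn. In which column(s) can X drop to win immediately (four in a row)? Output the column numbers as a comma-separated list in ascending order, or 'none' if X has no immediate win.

Answer: 3

Derivation:
col 0: drop X → no win
col 1: drop X → no win
col 2: drop X → no win
col 3: drop X → WIN!
col 4: drop X → no win
col 5: drop X → no win
col 6: drop X → no win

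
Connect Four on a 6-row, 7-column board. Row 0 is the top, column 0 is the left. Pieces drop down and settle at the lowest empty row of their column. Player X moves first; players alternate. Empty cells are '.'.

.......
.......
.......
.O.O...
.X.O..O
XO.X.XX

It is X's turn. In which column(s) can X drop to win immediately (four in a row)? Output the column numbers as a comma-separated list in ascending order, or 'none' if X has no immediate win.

Answer: 4

Derivation:
col 0: drop X → no win
col 1: drop X → no win
col 2: drop X → no win
col 3: drop X → no win
col 4: drop X → WIN!
col 5: drop X → no win
col 6: drop X → no win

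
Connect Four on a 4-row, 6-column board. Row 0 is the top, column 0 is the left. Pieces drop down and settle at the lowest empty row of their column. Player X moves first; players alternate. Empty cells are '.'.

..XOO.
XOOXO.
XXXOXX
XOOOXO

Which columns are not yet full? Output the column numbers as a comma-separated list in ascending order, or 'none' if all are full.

col 0: top cell = '.' → open
col 1: top cell = '.' → open
col 2: top cell = 'X' → FULL
col 3: top cell = 'O' → FULL
col 4: top cell = 'O' → FULL
col 5: top cell = '.' → open

Answer: 0,1,5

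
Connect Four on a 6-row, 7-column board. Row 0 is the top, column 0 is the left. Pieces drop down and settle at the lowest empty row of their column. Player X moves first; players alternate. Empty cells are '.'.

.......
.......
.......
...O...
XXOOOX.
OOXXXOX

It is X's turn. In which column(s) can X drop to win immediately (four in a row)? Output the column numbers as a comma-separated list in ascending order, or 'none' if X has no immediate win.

col 0: drop X → no win
col 1: drop X → no win
col 2: drop X → no win
col 3: drop X → no win
col 4: drop X → no win
col 5: drop X → no win
col 6: drop X → no win

Answer: none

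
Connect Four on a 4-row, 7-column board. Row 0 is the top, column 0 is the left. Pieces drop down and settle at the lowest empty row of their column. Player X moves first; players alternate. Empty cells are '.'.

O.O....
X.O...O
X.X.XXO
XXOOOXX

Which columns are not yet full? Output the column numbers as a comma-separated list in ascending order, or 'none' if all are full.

Answer: 1,3,4,5,6

Derivation:
col 0: top cell = 'O' → FULL
col 1: top cell = '.' → open
col 2: top cell = 'O' → FULL
col 3: top cell = '.' → open
col 4: top cell = '.' → open
col 5: top cell = '.' → open
col 6: top cell = '.' → open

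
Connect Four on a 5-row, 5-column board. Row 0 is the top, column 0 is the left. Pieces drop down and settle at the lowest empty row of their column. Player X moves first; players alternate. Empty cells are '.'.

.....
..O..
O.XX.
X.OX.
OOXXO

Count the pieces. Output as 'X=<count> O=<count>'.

X=6 O=6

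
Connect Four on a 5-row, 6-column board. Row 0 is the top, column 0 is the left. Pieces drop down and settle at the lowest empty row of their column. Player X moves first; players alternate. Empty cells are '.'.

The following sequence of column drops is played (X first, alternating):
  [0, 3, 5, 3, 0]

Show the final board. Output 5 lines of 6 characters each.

Move 1: X drops in col 0, lands at row 4
Move 2: O drops in col 3, lands at row 4
Move 3: X drops in col 5, lands at row 4
Move 4: O drops in col 3, lands at row 3
Move 5: X drops in col 0, lands at row 3

Answer: ......
......
......
X..O..
X..O.X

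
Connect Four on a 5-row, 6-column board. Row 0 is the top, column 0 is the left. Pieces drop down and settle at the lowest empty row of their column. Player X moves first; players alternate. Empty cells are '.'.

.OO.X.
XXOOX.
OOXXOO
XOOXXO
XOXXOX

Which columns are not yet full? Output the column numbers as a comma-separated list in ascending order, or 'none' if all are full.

Answer: 0,3,5

Derivation:
col 0: top cell = '.' → open
col 1: top cell = 'O' → FULL
col 2: top cell = 'O' → FULL
col 3: top cell = '.' → open
col 4: top cell = 'X' → FULL
col 5: top cell = '.' → open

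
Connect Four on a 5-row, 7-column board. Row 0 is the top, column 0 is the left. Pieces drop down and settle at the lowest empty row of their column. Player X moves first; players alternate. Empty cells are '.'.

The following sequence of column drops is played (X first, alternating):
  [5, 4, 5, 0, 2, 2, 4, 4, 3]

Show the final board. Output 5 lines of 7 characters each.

Move 1: X drops in col 5, lands at row 4
Move 2: O drops in col 4, lands at row 4
Move 3: X drops in col 5, lands at row 3
Move 4: O drops in col 0, lands at row 4
Move 5: X drops in col 2, lands at row 4
Move 6: O drops in col 2, lands at row 3
Move 7: X drops in col 4, lands at row 3
Move 8: O drops in col 4, lands at row 2
Move 9: X drops in col 3, lands at row 4

Answer: .......
.......
....O..
..O.XX.
O.XXOX.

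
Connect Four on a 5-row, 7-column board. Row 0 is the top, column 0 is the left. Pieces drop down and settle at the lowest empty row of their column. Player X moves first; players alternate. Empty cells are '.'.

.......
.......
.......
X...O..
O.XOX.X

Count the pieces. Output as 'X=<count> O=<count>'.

X=4 O=3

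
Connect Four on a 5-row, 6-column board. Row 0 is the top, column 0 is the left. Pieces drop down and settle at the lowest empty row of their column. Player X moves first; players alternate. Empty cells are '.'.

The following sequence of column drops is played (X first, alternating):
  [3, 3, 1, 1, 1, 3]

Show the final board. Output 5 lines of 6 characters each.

Move 1: X drops in col 3, lands at row 4
Move 2: O drops in col 3, lands at row 3
Move 3: X drops in col 1, lands at row 4
Move 4: O drops in col 1, lands at row 3
Move 5: X drops in col 1, lands at row 2
Move 6: O drops in col 3, lands at row 2

Answer: ......
......
.X.O..
.O.O..
.X.X..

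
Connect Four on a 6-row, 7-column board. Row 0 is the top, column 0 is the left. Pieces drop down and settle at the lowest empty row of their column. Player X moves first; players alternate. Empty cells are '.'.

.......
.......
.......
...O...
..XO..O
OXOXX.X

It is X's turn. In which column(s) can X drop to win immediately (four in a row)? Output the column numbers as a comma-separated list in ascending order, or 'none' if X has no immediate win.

col 0: drop X → no win
col 1: drop X → no win
col 2: drop X → no win
col 3: drop X → no win
col 4: drop X → no win
col 5: drop X → WIN!
col 6: drop X → no win

Answer: 5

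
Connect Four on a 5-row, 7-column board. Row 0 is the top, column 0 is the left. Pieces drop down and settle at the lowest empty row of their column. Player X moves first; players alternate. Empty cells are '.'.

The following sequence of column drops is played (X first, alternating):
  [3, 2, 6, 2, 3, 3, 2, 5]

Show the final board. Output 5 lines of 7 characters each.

Answer: .......
.......
..XO...
..OX...
..OX.OX

Derivation:
Move 1: X drops in col 3, lands at row 4
Move 2: O drops in col 2, lands at row 4
Move 3: X drops in col 6, lands at row 4
Move 4: O drops in col 2, lands at row 3
Move 5: X drops in col 3, lands at row 3
Move 6: O drops in col 3, lands at row 2
Move 7: X drops in col 2, lands at row 2
Move 8: O drops in col 5, lands at row 4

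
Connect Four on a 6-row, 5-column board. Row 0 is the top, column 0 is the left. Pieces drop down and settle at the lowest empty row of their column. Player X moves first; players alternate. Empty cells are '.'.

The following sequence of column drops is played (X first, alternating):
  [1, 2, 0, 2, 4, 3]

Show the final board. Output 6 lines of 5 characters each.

Move 1: X drops in col 1, lands at row 5
Move 2: O drops in col 2, lands at row 5
Move 3: X drops in col 0, lands at row 5
Move 4: O drops in col 2, lands at row 4
Move 5: X drops in col 4, lands at row 5
Move 6: O drops in col 3, lands at row 5

Answer: .....
.....
.....
.....
..O..
XXOOX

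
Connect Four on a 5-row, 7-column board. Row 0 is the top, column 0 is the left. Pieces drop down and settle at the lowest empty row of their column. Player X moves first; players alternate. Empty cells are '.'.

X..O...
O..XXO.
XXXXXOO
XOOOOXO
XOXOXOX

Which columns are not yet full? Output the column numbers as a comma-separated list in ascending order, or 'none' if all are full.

Answer: 1,2,4,5,6

Derivation:
col 0: top cell = 'X' → FULL
col 1: top cell = '.' → open
col 2: top cell = '.' → open
col 3: top cell = 'O' → FULL
col 4: top cell = '.' → open
col 5: top cell = '.' → open
col 6: top cell = '.' → open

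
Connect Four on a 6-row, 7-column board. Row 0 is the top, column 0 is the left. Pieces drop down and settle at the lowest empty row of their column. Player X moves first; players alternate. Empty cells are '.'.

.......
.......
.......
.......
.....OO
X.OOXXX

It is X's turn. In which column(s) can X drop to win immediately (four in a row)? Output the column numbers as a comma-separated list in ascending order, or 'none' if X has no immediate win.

Answer: none

Derivation:
col 0: drop X → no win
col 1: drop X → no win
col 2: drop X → no win
col 3: drop X → no win
col 4: drop X → no win
col 5: drop X → no win
col 6: drop X → no win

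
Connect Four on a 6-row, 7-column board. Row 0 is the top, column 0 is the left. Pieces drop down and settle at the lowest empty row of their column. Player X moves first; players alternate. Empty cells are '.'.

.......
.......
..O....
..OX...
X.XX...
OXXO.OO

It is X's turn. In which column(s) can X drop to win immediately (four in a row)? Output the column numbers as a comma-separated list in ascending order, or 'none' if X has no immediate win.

col 0: drop X → no win
col 1: drop X → WIN!
col 2: drop X → no win
col 3: drop X → no win
col 4: drop X → no win
col 5: drop X → no win
col 6: drop X → no win

Answer: 1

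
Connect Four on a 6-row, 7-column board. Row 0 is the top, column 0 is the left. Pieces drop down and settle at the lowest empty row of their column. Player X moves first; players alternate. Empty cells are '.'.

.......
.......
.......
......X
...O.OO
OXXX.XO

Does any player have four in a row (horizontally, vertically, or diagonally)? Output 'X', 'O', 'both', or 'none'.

none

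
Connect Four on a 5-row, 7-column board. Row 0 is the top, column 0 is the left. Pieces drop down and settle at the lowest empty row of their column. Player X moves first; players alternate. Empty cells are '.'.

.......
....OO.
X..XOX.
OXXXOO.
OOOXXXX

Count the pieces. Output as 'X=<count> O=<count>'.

X=10 O=9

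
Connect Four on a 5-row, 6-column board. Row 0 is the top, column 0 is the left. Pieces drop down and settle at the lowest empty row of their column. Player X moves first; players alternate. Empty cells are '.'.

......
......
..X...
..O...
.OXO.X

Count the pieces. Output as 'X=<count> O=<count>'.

X=3 O=3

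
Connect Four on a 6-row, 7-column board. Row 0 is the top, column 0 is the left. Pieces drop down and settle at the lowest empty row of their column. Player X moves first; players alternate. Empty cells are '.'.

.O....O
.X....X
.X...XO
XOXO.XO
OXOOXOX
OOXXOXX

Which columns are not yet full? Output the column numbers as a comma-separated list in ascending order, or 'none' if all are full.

Answer: 0,2,3,4,5

Derivation:
col 0: top cell = '.' → open
col 1: top cell = 'O' → FULL
col 2: top cell = '.' → open
col 3: top cell = '.' → open
col 4: top cell = '.' → open
col 5: top cell = '.' → open
col 6: top cell = 'O' → FULL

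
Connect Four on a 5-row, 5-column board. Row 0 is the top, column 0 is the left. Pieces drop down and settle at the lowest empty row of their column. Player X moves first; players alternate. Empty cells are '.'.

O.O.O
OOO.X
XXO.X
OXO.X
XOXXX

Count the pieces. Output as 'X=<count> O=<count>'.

X=10 O=10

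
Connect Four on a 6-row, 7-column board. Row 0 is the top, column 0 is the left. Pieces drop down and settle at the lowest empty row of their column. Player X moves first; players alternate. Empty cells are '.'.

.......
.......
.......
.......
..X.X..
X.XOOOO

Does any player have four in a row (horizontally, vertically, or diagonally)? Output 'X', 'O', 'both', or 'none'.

O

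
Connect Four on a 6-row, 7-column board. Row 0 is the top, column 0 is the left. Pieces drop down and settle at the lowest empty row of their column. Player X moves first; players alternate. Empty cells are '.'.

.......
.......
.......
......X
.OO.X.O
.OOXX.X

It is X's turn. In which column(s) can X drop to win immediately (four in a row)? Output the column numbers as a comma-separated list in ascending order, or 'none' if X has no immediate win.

col 0: drop X → no win
col 1: drop X → no win
col 2: drop X → no win
col 3: drop X → no win
col 4: drop X → no win
col 5: drop X → WIN!
col 6: drop X → no win

Answer: 5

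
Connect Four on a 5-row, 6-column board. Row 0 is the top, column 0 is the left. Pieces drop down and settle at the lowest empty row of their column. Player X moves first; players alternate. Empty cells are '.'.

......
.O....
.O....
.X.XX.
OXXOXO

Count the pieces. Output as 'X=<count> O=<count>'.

X=6 O=5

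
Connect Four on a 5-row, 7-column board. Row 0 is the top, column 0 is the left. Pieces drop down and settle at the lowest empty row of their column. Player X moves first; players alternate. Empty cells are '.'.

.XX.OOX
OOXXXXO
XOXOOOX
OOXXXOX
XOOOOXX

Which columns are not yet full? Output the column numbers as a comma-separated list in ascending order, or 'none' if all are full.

col 0: top cell = '.' → open
col 1: top cell = 'X' → FULL
col 2: top cell = 'X' → FULL
col 3: top cell = '.' → open
col 4: top cell = 'O' → FULL
col 5: top cell = 'O' → FULL
col 6: top cell = 'X' → FULL

Answer: 0,3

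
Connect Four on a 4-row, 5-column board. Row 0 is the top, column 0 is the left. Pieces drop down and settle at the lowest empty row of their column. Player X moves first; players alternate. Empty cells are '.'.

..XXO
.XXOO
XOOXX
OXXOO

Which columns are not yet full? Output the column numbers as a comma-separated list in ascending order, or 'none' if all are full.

Answer: 0,1

Derivation:
col 0: top cell = '.' → open
col 1: top cell = '.' → open
col 2: top cell = 'X' → FULL
col 3: top cell = 'X' → FULL
col 4: top cell = 'O' → FULL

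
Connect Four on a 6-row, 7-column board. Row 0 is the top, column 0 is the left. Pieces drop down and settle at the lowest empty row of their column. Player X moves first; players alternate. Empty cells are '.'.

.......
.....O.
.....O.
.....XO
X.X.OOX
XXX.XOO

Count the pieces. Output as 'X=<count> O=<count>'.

X=8 O=7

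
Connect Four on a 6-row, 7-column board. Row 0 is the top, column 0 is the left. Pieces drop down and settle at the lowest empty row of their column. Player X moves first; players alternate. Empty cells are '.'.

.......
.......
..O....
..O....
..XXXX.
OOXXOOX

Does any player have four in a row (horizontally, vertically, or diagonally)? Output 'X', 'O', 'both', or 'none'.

X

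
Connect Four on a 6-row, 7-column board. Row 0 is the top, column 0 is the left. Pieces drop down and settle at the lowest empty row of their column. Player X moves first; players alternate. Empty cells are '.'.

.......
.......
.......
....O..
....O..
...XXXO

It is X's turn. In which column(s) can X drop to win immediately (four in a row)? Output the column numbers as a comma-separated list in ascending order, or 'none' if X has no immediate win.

Answer: 2

Derivation:
col 0: drop X → no win
col 1: drop X → no win
col 2: drop X → WIN!
col 3: drop X → no win
col 4: drop X → no win
col 5: drop X → no win
col 6: drop X → no win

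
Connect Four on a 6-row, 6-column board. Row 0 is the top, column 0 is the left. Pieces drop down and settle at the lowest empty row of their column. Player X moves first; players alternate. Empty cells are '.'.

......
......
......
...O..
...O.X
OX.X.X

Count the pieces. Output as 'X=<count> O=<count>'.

X=4 O=3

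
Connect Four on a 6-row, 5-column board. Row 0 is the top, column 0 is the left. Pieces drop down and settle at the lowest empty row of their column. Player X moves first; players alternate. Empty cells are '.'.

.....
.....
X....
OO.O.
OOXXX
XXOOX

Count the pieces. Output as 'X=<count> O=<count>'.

X=7 O=7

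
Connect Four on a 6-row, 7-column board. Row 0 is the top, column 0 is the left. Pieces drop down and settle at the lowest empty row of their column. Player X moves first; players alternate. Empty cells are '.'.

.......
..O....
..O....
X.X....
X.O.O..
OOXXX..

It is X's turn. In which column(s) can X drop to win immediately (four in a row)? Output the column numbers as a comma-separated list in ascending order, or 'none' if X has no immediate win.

Answer: 5

Derivation:
col 0: drop X → no win
col 1: drop X → no win
col 2: drop X → no win
col 3: drop X → no win
col 4: drop X → no win
col 5: drop X → WIN!
col 6: drop X → no win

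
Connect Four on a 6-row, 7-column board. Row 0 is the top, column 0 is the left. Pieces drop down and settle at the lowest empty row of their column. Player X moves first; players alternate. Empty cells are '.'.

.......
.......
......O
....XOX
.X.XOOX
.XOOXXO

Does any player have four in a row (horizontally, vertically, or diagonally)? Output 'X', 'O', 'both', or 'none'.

O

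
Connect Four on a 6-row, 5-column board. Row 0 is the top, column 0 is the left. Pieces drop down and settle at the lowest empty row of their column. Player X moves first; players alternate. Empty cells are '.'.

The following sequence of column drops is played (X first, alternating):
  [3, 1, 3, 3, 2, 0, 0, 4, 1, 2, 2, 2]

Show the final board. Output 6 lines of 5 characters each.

Move 1: X drops in col 3, lands at row 5
Move 2: O drops in col 1, lands at row 5
Move 3: X drops in col 3, lands at row 4
Move 4: O drops in col 3, lands at row 3
Move 5: X drops in col 2, lands at row 5
Move 6: O drops in col 0, lands at row 5
Move 7: X drops in col 0, lands at row 4
Move 8: O drops in col 4, lands at row 5
Move 9: X drops in col 1, lands at row 4
Move 10: O drops in col 2, lands at row 4
Move 11: X drops in col 2, lands at row 3
Move 12: O drops in col 2, lands at row 2

Answer: .....
.....
..O..
..XO.
XXOX.
OOXXO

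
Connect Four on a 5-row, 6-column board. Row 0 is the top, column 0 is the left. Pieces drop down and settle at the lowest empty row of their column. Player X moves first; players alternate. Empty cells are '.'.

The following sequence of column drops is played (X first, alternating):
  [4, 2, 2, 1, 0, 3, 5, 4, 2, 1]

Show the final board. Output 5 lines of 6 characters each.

Answer: ......
......
..X...
.OX.O.
XOOOXX

Derivation:
Move 1: X drops in col 4, lands at row 4
Move 2: O drops in col 2, lands at row 4
Move 3: X drops in col 2, lands at row 3
Move 4: O drops in col 1, lands at row 4
Move 5: X drops in col 0, lands at row 4
Move 6: O drops in col 3, lands at row 4
Move 7: X drops in col 5, lands at row 4
Move 8: O drops in col 4, lands at row 3
Move 9: X drops in col 2, lands at row 2
Move 10: O drops in col 1, lands at row 3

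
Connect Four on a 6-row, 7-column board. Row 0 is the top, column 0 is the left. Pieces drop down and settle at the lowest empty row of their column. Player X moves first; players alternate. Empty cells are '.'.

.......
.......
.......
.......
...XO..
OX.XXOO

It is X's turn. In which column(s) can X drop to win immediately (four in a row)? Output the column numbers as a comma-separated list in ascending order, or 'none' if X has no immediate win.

col 0: drop X → no win
col 1: drop X → no win
col 2: drop X → WIN!
col 3: drop X → no win
col 4: drop X → no win
col 5: drop X → no win
col 6: drop X → no win

Answer: 2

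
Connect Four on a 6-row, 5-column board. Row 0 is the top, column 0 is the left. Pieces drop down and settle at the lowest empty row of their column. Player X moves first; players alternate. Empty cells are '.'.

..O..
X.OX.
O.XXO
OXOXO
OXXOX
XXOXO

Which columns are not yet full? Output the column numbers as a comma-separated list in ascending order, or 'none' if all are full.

col 0: top cell = '.' → open
col 1: top cell = '.' → open
col 2: top cell = 'O' → FULL
col 3: top cell = '.' → open
col 4: top cell = '.' → open

Answer: 0,1,3,4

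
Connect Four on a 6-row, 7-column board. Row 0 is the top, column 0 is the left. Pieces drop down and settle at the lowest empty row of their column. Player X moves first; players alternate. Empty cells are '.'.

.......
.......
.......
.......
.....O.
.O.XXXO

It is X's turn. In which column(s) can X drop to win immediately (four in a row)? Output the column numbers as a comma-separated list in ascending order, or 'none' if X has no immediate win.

col 0: drop X → no win
col 1: drop X → no win
col 2: drop X → WIN!
col 3: drop X → no win
col 4: drop X → no win
col 5: drop X → no win
col 6: drop X → no win

Answer: 2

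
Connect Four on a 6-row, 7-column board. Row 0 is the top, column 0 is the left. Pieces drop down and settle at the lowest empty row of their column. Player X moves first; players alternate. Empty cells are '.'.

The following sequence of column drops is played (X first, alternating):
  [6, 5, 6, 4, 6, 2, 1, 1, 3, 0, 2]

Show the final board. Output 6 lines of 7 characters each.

Answer: .......
.......
.......
......X
.OX...X
OXOXOOX

Derivation:
Move 1: X drops in col 6, lands at row 5
Move 2: O drops in col 5, lands at row 5
Move 3: X drops in col 6, lands at row 4
Move 4: O drops in col 4, lands at row 5
Move 5: X drops in col 6, lands at row 3
Move 6: O drops in col 2, lands at row 5
Move 7: X drops in col 1, lands at row 5
Move 8: O drops in col 1, lands at row 4
Move 9: X drops in col 3, lands at row 5
Move 10: O drops in col 0, lands at row 5
Move 11: X drops in col 2, lands at row 4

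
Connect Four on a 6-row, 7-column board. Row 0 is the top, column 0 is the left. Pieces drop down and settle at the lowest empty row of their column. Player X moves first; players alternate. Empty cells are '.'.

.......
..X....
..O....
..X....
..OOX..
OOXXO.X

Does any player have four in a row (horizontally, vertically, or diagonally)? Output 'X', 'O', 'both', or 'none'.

none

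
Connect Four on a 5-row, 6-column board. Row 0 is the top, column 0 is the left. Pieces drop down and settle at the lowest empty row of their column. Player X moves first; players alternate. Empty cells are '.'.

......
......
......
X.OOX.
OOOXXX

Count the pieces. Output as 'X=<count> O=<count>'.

X=5 O=5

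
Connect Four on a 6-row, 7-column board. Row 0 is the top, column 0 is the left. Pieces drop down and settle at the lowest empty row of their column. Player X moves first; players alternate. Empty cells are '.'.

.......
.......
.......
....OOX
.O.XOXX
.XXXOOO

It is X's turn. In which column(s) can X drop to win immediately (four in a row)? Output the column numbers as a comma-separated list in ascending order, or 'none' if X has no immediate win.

Answer: 0

Derivation:
col 0: drop X → WIN!
col 1: drop X → no win
col 2: drop X → no win
col 3: drop X → no win
col 4: drop X → no win
col 5: drop X → no win
col 6: drop X → no win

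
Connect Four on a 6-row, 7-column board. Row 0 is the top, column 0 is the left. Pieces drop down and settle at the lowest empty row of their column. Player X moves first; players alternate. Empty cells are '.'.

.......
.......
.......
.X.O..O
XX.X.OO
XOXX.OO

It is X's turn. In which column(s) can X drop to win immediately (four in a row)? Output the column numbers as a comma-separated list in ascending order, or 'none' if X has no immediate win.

col 0: drop X → no win
col 1: drop X → no win
col 2: drop X → WIN!
col 3: drop X → no win
col 4: drop X → no win
col 5: drop X → no win
col 6: drop X → no win

Answer: 2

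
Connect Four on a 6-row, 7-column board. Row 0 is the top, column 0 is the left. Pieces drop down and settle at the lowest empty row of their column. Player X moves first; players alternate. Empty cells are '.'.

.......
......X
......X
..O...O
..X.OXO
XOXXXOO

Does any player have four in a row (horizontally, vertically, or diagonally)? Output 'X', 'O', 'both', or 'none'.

none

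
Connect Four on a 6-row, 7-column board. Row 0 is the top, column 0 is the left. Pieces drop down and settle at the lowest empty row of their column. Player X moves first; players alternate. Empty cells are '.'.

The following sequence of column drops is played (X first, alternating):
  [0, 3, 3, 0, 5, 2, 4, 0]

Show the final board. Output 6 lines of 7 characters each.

Move 1: X drops in col 0, lands at row 5
Move 2: O drops in col 3, lands at row 5
Move 3: X drops in col 3, lands at row 4
Move 4: O drops in col 0, lands at row 4
Move 5: X drops in col 5, lands at row 5
Move 6: O drops in col 2, lands at row 5
Move 7: X drops in col 4, lands at row 5
Move 8: O drops in col 0, lands at row 3

Answer: .......
.......
.......
O......
O..X...
X.OOXX.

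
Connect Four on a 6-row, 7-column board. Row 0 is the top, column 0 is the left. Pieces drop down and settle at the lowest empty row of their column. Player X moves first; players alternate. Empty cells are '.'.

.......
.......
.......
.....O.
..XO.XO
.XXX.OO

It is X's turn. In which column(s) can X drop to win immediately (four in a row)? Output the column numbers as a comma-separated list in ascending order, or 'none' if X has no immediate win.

col 0: drop X → WIN!
col 1: drop X → no win
col 2: drop X → no win
col 3: drop X → no win
col 4: drop X → WIN!
col 5: drop X → no win
col 6: drop X → no win

Answer: 0,4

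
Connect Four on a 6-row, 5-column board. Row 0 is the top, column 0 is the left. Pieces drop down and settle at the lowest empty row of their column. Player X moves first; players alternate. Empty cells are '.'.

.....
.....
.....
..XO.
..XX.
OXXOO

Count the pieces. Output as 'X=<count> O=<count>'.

X=5 O=4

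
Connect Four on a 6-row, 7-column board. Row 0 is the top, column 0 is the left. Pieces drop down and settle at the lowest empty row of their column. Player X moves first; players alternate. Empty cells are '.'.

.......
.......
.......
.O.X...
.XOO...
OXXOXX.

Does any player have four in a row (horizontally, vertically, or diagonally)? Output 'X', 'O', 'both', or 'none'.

none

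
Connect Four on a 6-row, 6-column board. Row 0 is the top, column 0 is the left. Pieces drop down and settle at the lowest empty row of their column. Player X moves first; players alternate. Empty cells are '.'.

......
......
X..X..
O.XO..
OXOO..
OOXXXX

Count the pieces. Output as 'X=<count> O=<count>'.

X=8 O=7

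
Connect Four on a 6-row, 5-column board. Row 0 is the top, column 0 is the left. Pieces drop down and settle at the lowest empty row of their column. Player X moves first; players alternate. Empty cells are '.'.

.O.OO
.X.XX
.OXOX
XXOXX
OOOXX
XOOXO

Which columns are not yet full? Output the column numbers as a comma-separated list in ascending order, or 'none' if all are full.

col 0: top cell = '.' → open
col 1: top cell = 'O' → FULL
col 2: top cell = '.' → open
col 3: top cell = 'O' → FULL
col 4: top cell = 'O' → FULL

Answer: 0,2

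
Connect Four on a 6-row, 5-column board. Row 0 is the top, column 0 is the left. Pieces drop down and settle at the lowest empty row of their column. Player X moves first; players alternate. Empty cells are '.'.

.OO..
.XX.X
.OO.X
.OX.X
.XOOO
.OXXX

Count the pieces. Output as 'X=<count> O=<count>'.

X=10 O=9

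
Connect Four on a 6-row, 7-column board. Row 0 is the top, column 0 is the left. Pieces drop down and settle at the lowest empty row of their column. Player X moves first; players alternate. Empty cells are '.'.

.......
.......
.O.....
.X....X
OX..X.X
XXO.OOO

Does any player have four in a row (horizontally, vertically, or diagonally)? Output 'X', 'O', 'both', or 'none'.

none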